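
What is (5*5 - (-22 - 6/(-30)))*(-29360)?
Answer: -1374048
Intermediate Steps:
(5*5 - (-22 - 6/(-30)))*(-29360) = (25 - (-22 - 6*(-1)/30))*(-29360) = (25 - (-22 - 1*(-⅕)))*(-29360) = (25 - (-22 + ⅕))*(-29360) = (25 - 1*(-109/5))*(-29360) = (25 + 109/5)*(-29360) = (234/5)*(-29360) = -1374048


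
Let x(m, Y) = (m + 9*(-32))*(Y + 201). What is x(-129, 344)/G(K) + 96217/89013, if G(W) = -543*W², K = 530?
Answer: 979738897823/905135811540 ≈ 1.0824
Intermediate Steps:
x(m, Y) = (-288 + m)*(201 + Y) (x(m, Y) = (m - 288)*(201 + Y) = (-288 + m)*(201 + Y))
x(-129, 344)/G(K) + 96217/89013 = (-57888 - 288*344 + 201*(-129) + 344*(-129))/((-543*530²)) + 96217/89013 = (-57888 - 99072 - 25929 - 44376)/((-543*280900)) + 96217*(1/89013) = -227265/(-152528700) + 96217/89013 = -227265*(-1/152528700) + 96217/89013 = 15151/10168580 + 96217/89013 = 979738897823/905135811540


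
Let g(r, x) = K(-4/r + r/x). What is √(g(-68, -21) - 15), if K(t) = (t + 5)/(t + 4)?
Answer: 7*I*√1919885/2605 ≈ 3.7233*I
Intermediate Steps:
K(t) = (5 + t)/(4 + t)
g(r, x) = (5 - 4/r + r/x)/(4 - 4/r + r/x) (g(r, x) = (5 + (-4/r + r/x))/(4 + (-4/r + r/x)) = (5 - 4/r + r/x)/(4 - 4/r + r/x))
√(g(-68, -21) - 15) = √(((-68)² - 4*(-21) + 5*(-68)*(-21))/((-68)² - 4*(-21) + 4*(-68)*(-21)) - 15) = √((4624 + 84 + 7140)/(4624 + 84 + 5712) - 15) = √(11848/10420 - 15) = √((1/10420)*11848 - 15) = √(2962/2605 - 15) = √(-36113/2605) = 7*I*√1919885/2605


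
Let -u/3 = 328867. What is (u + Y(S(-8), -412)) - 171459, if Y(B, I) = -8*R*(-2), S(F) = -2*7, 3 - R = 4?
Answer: -1158076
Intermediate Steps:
R = -1 (R = 3 - 1*4 = 3 - 4 = -1)
S(F) = -14
Y(B, I) = -16 (Y(B, I) = -8*(-1)*(-2) = 8*(-2) = -16)
u = -986601 (u = -3*328867 = -986601)
(u + Y(S(-8), -412)) - 171459 = (-986601 - 16) - 171459 = -986617 - 171459 = -1158076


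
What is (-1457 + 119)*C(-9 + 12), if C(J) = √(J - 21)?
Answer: -4014*I*√2 ≈ -5676.7*I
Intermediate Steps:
C(J) = √(-21 + J)
(-1457 + 119)*C(-9 + 12) = (-1457 + 119)*√(-21 + (-9 + 12)) = -1338*√(-21 + 3) = -4014*I*√2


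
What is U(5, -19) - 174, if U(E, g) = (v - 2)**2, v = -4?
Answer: -138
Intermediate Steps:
U(E, g) = 36 (U(E, g) = (-4 - 2)**2 = (-6)**2 = 36)
U(5, -19) - 174 = 36 - 174 = -138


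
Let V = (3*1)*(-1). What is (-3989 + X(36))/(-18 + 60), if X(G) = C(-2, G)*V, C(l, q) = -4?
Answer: -3977/42 ≈ -94.690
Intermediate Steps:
V = -3 (V = 3*(-1) = -3)
X(G) = 12 (X(G) = -4*(-3) = 12)
(-3989 + X(36))/(-18 + 60) = (-3989 + 12)/(-18 + 60) = -3977/42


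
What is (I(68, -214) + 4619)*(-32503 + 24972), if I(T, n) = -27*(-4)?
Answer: -35599037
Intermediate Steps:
I(T, n) = 108
(I(68, -214) + 4619)*(-32503 + 24972) = (108 + 4619)*(-32503 + 24972) = 4727*(-7531) = -35599037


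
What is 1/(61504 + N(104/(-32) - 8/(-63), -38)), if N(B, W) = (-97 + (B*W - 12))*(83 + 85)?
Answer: 3/189388 ≈ 1.5840e-5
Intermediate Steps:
N(B, W) = -18312 + 168*B*W (N(B, W) = (-97 + (-12 + B*W))*168 = (-109 + B*W)*168 = -18312 + 168*B*W)
1/(61504 + N(104/(-32) - 8/(-63), -38)) = 1/(61504 + (-18312 + 168*(104/(-32) - 8/(-63))*(-38))) = 1/(61504 + (-18312 + 168*(104*(-1/32) - 8*(-1/63))*(-38))) = 1/(61504 + (-18312 + 168*(-13/4 + 8/63)*(-38))) = 1/(61504 + (-18312 + 168*(-787/252)*(-38))) = 1/(61504 + (-18312 + 59812/3)) = 1/(61504 + 4876/3) = 1/(189388/3) = 3/189388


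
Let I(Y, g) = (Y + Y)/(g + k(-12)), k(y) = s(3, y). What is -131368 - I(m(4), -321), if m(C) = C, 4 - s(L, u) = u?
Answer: -40067232/305 ≈ -1.3137e+5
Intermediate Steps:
s(L, u) = 4 - u
k(y) = 4 - y
I(Y, g) = 2*Y/(16 + g) (I(Y, g) = (Y + Y)/(g + (4 - 1*(-12))) = (2*Y)/(g + (4 + 12)) = (2*Y)/(g + 16) = (2*Y)/(16 + g) = 2*Y/(16 + g))
-131368 - I(m(4), -321) = -131368 - 2*4/(16 - 321) = -131368 - 2*4/(-305) = -131368 - 2*4*(-1)/305 = -131368 - 1*(-8/305) = -131368 + 8/305 = -40067232/305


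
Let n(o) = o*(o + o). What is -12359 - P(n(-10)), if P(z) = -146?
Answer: -12213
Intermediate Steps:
n(o) = 2*o² (n(o) = o*(2*o) = 2*o²)
-12359 - P(n(-10)) = -12359 - 1*(-146) = -12359 + 146 = -12213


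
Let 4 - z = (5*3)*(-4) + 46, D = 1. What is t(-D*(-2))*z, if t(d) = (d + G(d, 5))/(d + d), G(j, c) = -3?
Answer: -9/2 ≈ -4.5000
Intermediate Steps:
z = 18 (z = 4 - ((5*3)*(-4) + 46) = 4 - (15*(-4) + 46) = 4 - (-60 + 46) = 4 - 1*(-14) = 4 + 14 = 18)
t(d) = (-3 + d)/(2*d) (t(d) = (d - 3)/(d + d) = (-3 + d)/((2*d)) = (-3 + d)*(1/(2*d)) = (-3 + d)/(2*d))
t(-D*(-2))*z = ((-3 - 1*1*(-2))/(2*((-1*1*(-2)))))*18 = ((-3 - 1*(-2))/(2*((-1*(-2)))))*18 = ((½)*(-3 + 2)/2)*18 = ((½)*(½)*(-1))*18 = -¼*18 = -9/2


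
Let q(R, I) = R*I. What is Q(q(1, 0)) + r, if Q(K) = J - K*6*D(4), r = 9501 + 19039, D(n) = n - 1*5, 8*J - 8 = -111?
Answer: 228217/8 ≈ 28527.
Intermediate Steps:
J = -103/8 (J = 1 + (1/8)*(-111) = 1 - 111/8 = -103/8 ≈ -12.875)
D(n) = -5 + n (D(n) = n - 5 = -5 + n)
q(R, I) = I*R
r = 28540
Q(K) = -103/8 + 6*K (Q(K) = -103/8 - K*6*(-5 + 4) = -103/8 - 6*K*(-1) = -103/8 - (-6)*K = -103/8 + 6*K)
Q(q(1, 0)) + r = (-103/8 + 6*(0*1)) + 28540 = (-103/8 + 6*0) + 28540 = (-103/8 + 0) + 28540 = -103/8 + 28540 = 228217/8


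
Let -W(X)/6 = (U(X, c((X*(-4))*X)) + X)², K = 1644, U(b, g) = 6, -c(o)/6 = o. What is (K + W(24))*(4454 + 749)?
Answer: -19542468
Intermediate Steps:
c(o) = -6*o
W(X) = -6*(6 + X)²
(K + W(24))*(4454 + 749) = (1644 - 6*(6 + 24)²)*(4454 + 749) = (1644 - 6*30²)*5203 = (1644 - 6*900)*5203 = (1644 - 5400)*5203 = -3756*5203 = -19542468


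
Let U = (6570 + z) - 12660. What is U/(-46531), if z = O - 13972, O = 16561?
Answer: 3501/46531 ≈ 0.075240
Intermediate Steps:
z = 2589 (z = 16561 - 13972 = 2589)
U = -3501 (U = (6570 + 2589) - 12660 = 9159 - 12660 = -3501)
U/(-46531) = -3501/(-46531) = -3501*(-1/46531) = 3501/46531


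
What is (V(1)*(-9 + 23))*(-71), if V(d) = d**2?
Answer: -994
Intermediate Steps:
(V(1)*(-9 + 23))*(-71) = (1**2*(-9 + 23))*(-71) = (1*14)*(-71) = 14*(-71) = -994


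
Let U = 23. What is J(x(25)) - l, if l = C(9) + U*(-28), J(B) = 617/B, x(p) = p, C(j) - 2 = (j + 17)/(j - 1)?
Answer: 66343/100 ≈ 663.43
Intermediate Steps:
C(j) = 2 + (17 + j)/(-1 + j) (C(j) = 2 + (j + 17)/(j - 1) = 2 + (17 + j)/(-1 + j))
l = -2555/4 (l = 3*(5 + 9)/(-1 + 9) + 23*(-28) = 3*14/8 - 644 = 3*(⅛)*14 - 644 = 21/4 - 644 = -2555/4 ≈ -638.75)
J(x(25)) - l = 617/25 - 1*(-2555/4) = 617*(1/25) + 2555/4 = 617/25 + 2555/4 = 66343/100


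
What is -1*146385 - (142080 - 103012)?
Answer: -185453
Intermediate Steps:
-1*146385 - (142080 - 103012) = -146385 - 1*39068 = -146385 - 39068 = -185453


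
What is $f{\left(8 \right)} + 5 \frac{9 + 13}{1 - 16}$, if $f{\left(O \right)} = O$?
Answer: $\frac{2}{3} \approx 0.66667$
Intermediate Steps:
$f{\left(8 \right)} + 5 \frac{9 + 13}{1 - 16} = 8 + 5 \frac{9 + 13}{1 - 16} = 8 + 5 \frac{22}{-15} = 8 + 5 \cdot 22 \left(- \frac{1}{15}\right) = 8 + 5 \left(- \frac{22}{15}\right) = 8 - \frac{22}{3} = \frac{2}{3}$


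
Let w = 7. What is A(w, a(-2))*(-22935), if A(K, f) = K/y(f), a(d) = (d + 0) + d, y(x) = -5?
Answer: 32109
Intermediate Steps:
a(d) = 2*d (a(d) = d + d = 2*d)
A(K, f) = -K/5 (A(K, f) = K/(-5) = K*(-⅕) = -K/5)
A(w, a(-2))*(-22935) = -⅕*7*(-22935) = -7/5*(-22935) = 32109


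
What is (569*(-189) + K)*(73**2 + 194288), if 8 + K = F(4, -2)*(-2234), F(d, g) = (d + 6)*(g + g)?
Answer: -3630833613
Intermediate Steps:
F(d, g) = 2*g*(6 + d) (F(d, g) = (6 + d)*(2*g) = 2*g*(6 + d))
K = 89352 (K = -8 + (2*(-2)*(6 + 4))*(-2234) = -8 + (2*(-2)*10)*(-2234) = -8 - 40*(-2234) = -8 + 89360 = 89352)
(569*(-189) + K)*(73**2 + 194288) = (569*(-189) + 89352)*(73**2 + 194288) = (-107541 + 89352)*(5329 + 194288) = -18189*199617 = -3630833613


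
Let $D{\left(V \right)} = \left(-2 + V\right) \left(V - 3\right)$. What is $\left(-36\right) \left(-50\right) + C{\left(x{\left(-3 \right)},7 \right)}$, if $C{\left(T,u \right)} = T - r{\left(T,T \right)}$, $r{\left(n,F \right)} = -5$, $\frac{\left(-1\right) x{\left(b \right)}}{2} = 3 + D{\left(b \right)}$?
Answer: $1739$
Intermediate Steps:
$D{\left(V \right)} = \left(-3 + V\right) \left(-2 + V\right)$ ($D{\left(V \right)} = \left(-2 + V\right) \left(-3 + V\right) = \left(-3 + V\right) \left(-2 + V\right)$)
$x{\left(b \right)} = -18 - 2 b^{2} + 10 b$ ($x{\left(b \right)} = - 2 \left(3 + \left(6 + b^{2} - 5 b\right)\right) = - 2 \left(9 + b^{2} - 5 b\right) = -18 - 2 b^{2} + 10 b$)
$C{\left(T,u \right)} = 5 + T$ ($C{\left(T,u \right)} = T - -5 = T + 5 = 5 + T$)
$\left(-36\right) \left(-50\right) + C{\left(x{\left(-3 \right)},7 \right)} = \left(-36\right) \left(-50\right) + \left(5 - \left(48 + 18\right)\right) = 1800 + \left(5 - 66\right) = 1800 - 61 = 1739$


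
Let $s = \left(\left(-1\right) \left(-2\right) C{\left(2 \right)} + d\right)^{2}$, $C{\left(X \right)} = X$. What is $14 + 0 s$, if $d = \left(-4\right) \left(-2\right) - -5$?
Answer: $14$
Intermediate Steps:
$d = 13$ ($d = 8 + 5 = 13$)
$s = 289$ ($s = \left(\left(-1\right) \left(-2\right) 2 + 13\right)^{2} = \left(2 \cdot 2 + 13\right)^{2} = \left(4 + 13\right)^{2} = 17^{2} = 289$)
$14 + 0 s = 14 + 0 \cdot 289 = 14 + 0 = 14$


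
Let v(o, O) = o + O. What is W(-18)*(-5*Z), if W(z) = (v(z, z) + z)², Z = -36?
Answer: 524880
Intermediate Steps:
v(o, O) = O + o
W(z) = 9*z² (W(z) = ((z + z) + z)² = (2*z + z)² = (3*z)² = 9*z²)
W(-18)*(-5*Z) = (9*(-18)²)*(-5*(-36)) = (9*324)*180 = 2916*180 = 524880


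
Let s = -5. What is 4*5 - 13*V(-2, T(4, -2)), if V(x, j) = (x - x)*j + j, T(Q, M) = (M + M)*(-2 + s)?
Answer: -344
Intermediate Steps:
T(Q, M) = -14*M (T(Q, M) = (M + M)*(-2 - 5) = (2*M)*(-7) = -14*M)
V(x, j) = j (V(x, j) = 0*j + j = 0 + j = j)
4*5 - 13*V(-2, T(4, -2)) = 4*5 - (-182)*(-2) = 20 - 13*28 = 20 - 364 = -344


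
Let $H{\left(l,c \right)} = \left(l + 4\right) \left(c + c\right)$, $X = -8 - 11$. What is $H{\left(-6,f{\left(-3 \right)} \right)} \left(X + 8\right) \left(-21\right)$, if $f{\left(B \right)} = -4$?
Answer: $3696$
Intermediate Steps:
$X = -19$ ($X = -8 - 11 = -19$)
$H{\left(l,c \right)} = 2 c \left(4 + l\right)$ ($H{\left(l,c \right)} = \left(4 + l\right) 2 c = 2 c \left(4 + l\right)$)
$H{\left(-6,f{\left(-3 \right)} \right)} \left(X + 8\right) \left(-21\right) = 2 \left(-4\right) \left(4 - 6\right) \left(-19 + 8\right) \left(-21\right) = 2 \left(-4\right) \left(-2\right) \left(-11\right) \left(-21\right) = 16 \left(-11\right) \left(-21\right) = \left(-176\right) \left(-21\right) = 3696$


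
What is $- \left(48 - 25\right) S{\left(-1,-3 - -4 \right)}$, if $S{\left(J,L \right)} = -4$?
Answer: $92$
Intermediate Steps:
$- \left(48 - 25\right) S{\left(-1,-3 - -4 \right)} = - \left(48 - 25\right) \left(-4\right) = - 23 \left(-4\right) = \left(-1\right) \left(-92\right) = 92$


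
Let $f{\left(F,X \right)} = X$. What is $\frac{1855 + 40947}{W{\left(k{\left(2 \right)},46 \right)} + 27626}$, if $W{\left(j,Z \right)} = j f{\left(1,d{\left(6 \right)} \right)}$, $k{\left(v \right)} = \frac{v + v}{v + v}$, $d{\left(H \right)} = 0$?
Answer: $\frac{21401}{13813} \approx 1.5493$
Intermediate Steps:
$k{\left(v \right)} = 1$ ($k{\left(v \right)} = \frac{2 v}{2 v} = 2 v \frac{1}{2 v} = 1$)
$W{\left(j,Z \right)} = 0$ ($W{\left(j,Z \right)} = j 0 = 0$)
$\frac{1855 + 40947}{W{\left(k{\left(2 \right)},46 \right)} + 27626} = \frac{1855 + 40947}{0 + 27626} = \frac{42802}{27626} = 42802 \cdot \frac{1}{27626} = \frac{21401}{13813}$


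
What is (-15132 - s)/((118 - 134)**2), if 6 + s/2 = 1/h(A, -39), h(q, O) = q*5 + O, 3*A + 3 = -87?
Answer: -1428839/24192 ≈ -59.062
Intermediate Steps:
A = -30 (A = -1 + (1/3)*(-87) = -1 - 29 = -30)
h(q, O) = O + 5*q (h(q, O) = 5*q + O = O + 5*q)
s = -2270/189 (s = -12 + 2/(-39 + 5*(-30)) = -12 + 2/(-39 - 150) = -12 + 2/(-189) = -12 + 2*(-1/189) = -12 - 2/189 = -2270/189 ≈ -12.011)
(-15132 - s)/((118 - 134)**2) = (-15132 - 1*(-2270/189))/((118 - 134)**2) = (-15132 + 2270/189)/((-16)**2) = -2857678/189/256 = -2857678/189*1/256 = -1428839/24192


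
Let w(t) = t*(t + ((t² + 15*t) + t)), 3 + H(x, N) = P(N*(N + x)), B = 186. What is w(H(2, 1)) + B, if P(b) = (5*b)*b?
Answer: 104262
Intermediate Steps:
P(b) = 5*b²
H(x, N) = -3 + 5*N²*(N + x)² (H(x, N) = -3 + 5*(N*(N + x))² = -3 + 5*(N²*(N + x)²) = -3 + 5*N²*(N + x)²)
w(t) = t*(t² + 17*t) (w(t) = t*(t + (t² + 16*t)) = t*(t² + 17*t))
w(H(2, 1)) + B = (-3 + 5*1²*(1 + 2)²)²*(17 + (-3 + 5*1²*(1 + 2)²)) + 186 = (-3 + 5*1*3²)²*(17 + (-3 + 5*1*3²)) + 186 = (-3 + 5*1*9)²*(17 + (-3 + 5*1*9)) + 186 = (-3 + 45)²*(17 + (-3 + 45)) + 186 = 42²*(17 + 42) + 186 = 1764*59 + 186 = 104076 + 186 = 104262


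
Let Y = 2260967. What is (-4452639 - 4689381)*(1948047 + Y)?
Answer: -38478890168280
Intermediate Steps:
(-4452639 - 4689381)*(1948047 + Y) = (-4452639 - 4689381)*(1948047 + 2260967) = -9142020*4209014 = -38478890168280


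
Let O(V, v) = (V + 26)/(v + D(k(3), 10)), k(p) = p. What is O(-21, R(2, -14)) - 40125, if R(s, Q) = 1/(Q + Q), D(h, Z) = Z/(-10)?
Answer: -1163765/29 ≈ -40130.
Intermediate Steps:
D(h, Z) = -Z/10 (D(h, Z) = Z*(-⅒) = -Z/10)
R(s, Q) = 1/(2*Q)
O(V, v) = (26 + V)/(-1 + v) (O(V, v) = (V + 26)/(v - ⅒*10) = (26 + V)/(v - 1) = (26 + V)/(-1 + v))
O(-21, R(2, -14)) - 40125 = (26 - 21)/(-1 + (½)/(-14)) - 40125 = 5/(-1 + (½)*(-1/14)) - 40125 = 5/(-1 - 1/28) - 40125 = 5/(-29/28) - 40125 = -28/29*5 - 40125 = -140/29 - 40125 = -1163765/29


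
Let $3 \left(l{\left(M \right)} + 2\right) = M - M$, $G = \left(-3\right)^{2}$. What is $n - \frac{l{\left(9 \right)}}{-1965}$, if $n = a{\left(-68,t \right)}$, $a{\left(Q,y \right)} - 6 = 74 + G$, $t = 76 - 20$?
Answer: $\frac{174883}{1965} \approx 88.999$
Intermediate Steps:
$t = 56$ ($t = 76 - 20 = 56$)
$G = 9$
$a{\left(Q,y \right)} = 89$ ($a{\left(Q,y \right)} = 6 + \left(74 + 9\right) = 6 + 83 = 89$)
$n = 89$
$l{\left(M \right)} = -2$ ($l{\left(M \right)} = -2 + \frac{M - M}{3} = -2 + \frac{1}{3} \cdot 0 = -2 + 0 = -2$)
$n - \frac{l{\left(9 \right)}}{-1965} = 89 - - \frac{2}{-1965} = 89 - \left(-2\right) \left(- \frac{1}{1965}\right) = 89 - \frac{2}{1965} = \frac{174883}{1965}$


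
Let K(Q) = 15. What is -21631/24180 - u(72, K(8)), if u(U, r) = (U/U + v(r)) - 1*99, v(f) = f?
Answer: 1985309/24180 ≈ 82.105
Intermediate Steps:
u(U, r) = -98 + r (u(U, r) = (U/U + r) - 1*99 = (1 + r) - 99 = -98 + r)
-21631/24180 - u(72, K(8)) = -21631/24180 - (-98 + 15) = -21631*1/24180 - 1*(-83) = -21631/24180 + 83 = 1985309/24180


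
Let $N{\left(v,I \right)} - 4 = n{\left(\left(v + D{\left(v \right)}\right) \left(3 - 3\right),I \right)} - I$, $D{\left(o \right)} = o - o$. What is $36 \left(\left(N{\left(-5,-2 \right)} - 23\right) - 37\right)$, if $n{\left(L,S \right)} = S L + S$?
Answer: $-2016$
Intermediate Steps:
$D{\left(o \right)} = 0$
$n{\left(L,S \right)} = S + L S$ ($n{\left(L,S \right)} = L S + S = S + L S$)
$N{\left(v,I \right)} = 4$ ($N{\left(v,I \right)} = 4 + \left(I \left(1 + \left(v + 0\right) \left(3 - 3\right)\right) - I\right) = 4 + \left(I \left(1 + v 0\right) - I\right) = 4 - \left(I - I \left(1 + 0\right)\right) = 4 - \left(I - I 1\right) = 4 + \left(I - I\right) = 4 + 0 = 4$)
$36 \left(\left(N{\left(-5,-2 \right)} - 23\right) - 37\right) = 36 \left(\left(4 - 23\right) - 37\right) = 36 \left(-19 - 37\right) = 36 \left(-56\right) = -2016$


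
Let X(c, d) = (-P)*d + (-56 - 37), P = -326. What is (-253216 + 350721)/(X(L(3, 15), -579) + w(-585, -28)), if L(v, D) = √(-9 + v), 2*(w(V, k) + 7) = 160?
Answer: -97505/188774 ≈ -0.51652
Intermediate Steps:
w(V, k) = 73 (w(V, k) = -7 + (½)*160 = -7 + 80 = 73)
X(c, d) = -93 + 326*d (X(c, d) = (-1*(-326))*d + (-56 - 37) = 326*d - 93 = -93 + 326*d)
(-253216 + 350721)/(X(L(3, 15), -579) + w(-585, -28)) = (-253216 + 350721)/((-93 + 326*(-579)) + 73) = 97505/((-93 - 188754) + 73) = 97505/(-188847 + 73) = 97505/(-188774) = 97505*(-1/188774) = -97505/188774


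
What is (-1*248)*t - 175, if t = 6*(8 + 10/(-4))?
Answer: -8359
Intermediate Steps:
t = 33 (t = 6*(8 + 10*(-¼)) = 6*(8 - 5/2) = 6*(11/2) = 33)
(-1*248)*t - 175 = -1*248*33 - 175 = -248*33 - 175 = -8184 - 175 = -8359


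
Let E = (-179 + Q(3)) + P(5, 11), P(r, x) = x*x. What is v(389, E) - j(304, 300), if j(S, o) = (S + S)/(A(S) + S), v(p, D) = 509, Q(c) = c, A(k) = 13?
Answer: 160745/317 ≈ 507.08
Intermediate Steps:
P(r, x) = x²
E = -55 (E = (-179 + 3) + 11² = -176 + 121 = -55)
j(S, o) = 2*S/(13 + S) (j(S, o) = (S + S)/(13 + S) = (2*S)/(13 + S) = 2*S/(13 + S))
v(389, E) - j(304, 300) = 509 - 2*304/(13 + 304) = 509 - 2*304/317 = 509 - 1*608/317 = 509 - 608/317 = 160745/317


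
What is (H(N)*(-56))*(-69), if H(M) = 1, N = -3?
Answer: 3864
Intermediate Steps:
(H(N)*(-56))*(-69) = (1*(-56))*(-69) = -56*(-69) = 3864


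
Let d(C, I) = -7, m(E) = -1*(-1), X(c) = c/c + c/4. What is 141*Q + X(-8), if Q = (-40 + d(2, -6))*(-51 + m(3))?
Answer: 331349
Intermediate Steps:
X(c) = 1 + c/4 (X(c) = 1 + c*(1/4) = 1 + c/4)
m(E) = 1
Q = 2350 (Q = (-40 - 7)*(-51 + 1) = -47*(-50) = 2350)
141*Q + X(-8) = 141*2350 + (1 + (1/4)*(-8)) = 331350 + (1 - 2) = 331350 - 1 = 331349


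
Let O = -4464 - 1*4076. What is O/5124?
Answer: -5/3 ≈ -1.6667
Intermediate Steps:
O = -8540 (O = -4464 - 4076 = -8540)
O/5124 = -8540/5124 = -8540*1/5124 = -5/3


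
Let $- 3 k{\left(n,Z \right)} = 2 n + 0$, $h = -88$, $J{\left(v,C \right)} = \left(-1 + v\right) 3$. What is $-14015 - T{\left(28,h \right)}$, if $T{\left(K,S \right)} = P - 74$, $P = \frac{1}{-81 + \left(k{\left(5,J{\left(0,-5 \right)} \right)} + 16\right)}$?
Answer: $- \frac{2857902}{205} \approx -13941.0$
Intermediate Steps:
$J{\left(v,C \right)} = -3 + 3 v$
$k{\left(n,Z \right)} = - \frac{2 n}{3}$ ($k{\left(n,Z \right)} = - \frac{2 n + 0}{3} = - \frac{2 n}{3}$)
$P = - \frac{3}{205}$ ($P = \frac{1}{-81 + \left(\left(- \frac{2}{3}\right) 5 + 16\right)} = \frac{1}{-81 + \left(- \frac{10}{3} + 16\right)} = \frac{1}{-81 + \frac{38}{3}} = \frac{1}{- \frac{205}{3}} = - \frac{3}{205} \approx -0.014634$)
$T{\left(K,S \right)} = - \frac{15173}{205}$ ($T{\left(K,S \right)} = - \frac{3}{205} - 74 = - \frac{15173}{205}$)
$-14015 - T{\left(28,h \right)} = -14015 - - \frac{15173}{205} = -14015 + \frac{15173}{205} = - \frac{2857902}{205}$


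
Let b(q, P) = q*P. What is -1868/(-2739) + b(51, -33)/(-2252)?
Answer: 8816473/6168228 ≈ 1.4293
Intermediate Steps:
b(q, P) = P*q
-1868/(-2739) + b(51, -33)/(-2252) = -1868/(-2739) - 33*51/(-2252) = -1868*(-1/2739) - 1683*(-1/2252) = 1868/2739 + 1683/2252 = 8816473/6168228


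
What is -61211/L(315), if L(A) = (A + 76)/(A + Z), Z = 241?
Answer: -34033316/391 ≈ -87042.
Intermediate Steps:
L(A) = (76 + A)/(241 + A) (L(A) = (A + 76)/(A + 241) = (76 + A)/(241 + A))
-61211/L(315) = -61211*(241 + 315)/(76 + 315) = -61211/(391/556) = -61211/((1/556)*391) = -61211/391/556 = -61211*556/391 = -34033316/391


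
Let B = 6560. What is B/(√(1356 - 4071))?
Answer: -1312*I*√2715/543 ≈ -125.9*I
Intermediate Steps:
B/(√(1356 - 4071)) = 6560/(√(1356 - 4071)) = 6560/(√(-2715)) = 6560/((I*√2715)) = 6560*(-I*√2715/2715) = -1312*I*√2715/543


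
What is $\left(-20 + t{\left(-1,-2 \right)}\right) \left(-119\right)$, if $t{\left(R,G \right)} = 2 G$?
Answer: $2856$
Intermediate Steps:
$\left(-20 + t{\left(-1,-2 \right)}\right) \left(-119\right) = \left(-20 + 2 \left(-2\right)\right) \left(-119\right) = \left(-20 - 4\right) \left(-119\right) = \left(-24\right) \left(-119\right) = 2856$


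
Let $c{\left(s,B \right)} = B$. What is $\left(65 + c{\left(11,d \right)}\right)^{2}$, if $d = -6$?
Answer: $3481$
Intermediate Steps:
$\left(65 + c{\left(11,d \right)}\right)^{2} = \left(65 - 6\right)^{2} = 59^{2} = 3481$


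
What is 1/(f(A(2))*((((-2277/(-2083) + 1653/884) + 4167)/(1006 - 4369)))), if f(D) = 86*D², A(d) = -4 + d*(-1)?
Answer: -516044503/1981040923278 ≈ -0.00026049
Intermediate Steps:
A(d) = -4 - d
1/(f(A(2))*((((-2277/(-2083) + 1653/884) + 4167)/(1006 - 4369)))) = 1/(((86*(-4 - 1*2)²))*((((-2277/(-2083) + 1653/884) + 4167)/(1006 - 4369)))) = 1/(((86*(-4 - 2)²))*((((-2277*(-1/2083) + 1653*(1/884)) + 4167)/(-3363)))) = 1/(((86*(-6)²))*((((2277/2083 + 1653/884) + 4167)*(-1/3363)))) = 1/(((86*36))*(((5456067/1841372 + 4167)*(-1/3363)))) = 1/(3096*(((7678453191/1841372)*(-1/3363)))) = 1/(3096*(-2559484397/2064178012)) = (1/3096)*(-2064178012/2559484397) = -516044503/1981040923278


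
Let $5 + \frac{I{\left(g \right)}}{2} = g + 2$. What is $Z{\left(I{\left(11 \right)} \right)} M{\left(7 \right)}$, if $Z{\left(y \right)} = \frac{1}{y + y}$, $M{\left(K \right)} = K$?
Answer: $\frac{7}{32} \approx 0.21875$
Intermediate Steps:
$I{\left(g \right)} = -6 + 2 g$ ($I{\left(g \right)} = -10 + 2 \left(g + 2\right) = -10 + 2 \left(2 + g\right) = -10 + \left(4 + 2 g\right) = -6 + 2 g$)
$Z{\left(y \right)} = \frac{1}{2 y}$
$Z{\left(I{\left(11 \right)} \right)} M{\left(7 \right)} = \frac{1}{2 \left(-6 + 2 \cdot 11\right)} 7 = \frac{1}{2 \left(-6 + 22\right)} 7 = \frac{1}{2 \cdot 16} \cdot 7 = \frac{1}{2} \cdot \frac{1}{16} \cdot 7 = \frac{1}{32} \cdot 7 = \frac{7}{32}$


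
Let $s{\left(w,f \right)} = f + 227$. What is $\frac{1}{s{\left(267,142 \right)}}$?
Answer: $\frac{1}{369} \approx 0.00271$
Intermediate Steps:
$s{\left(w,f \right)} = 227 + f$
$\frac{1}{s{\left(267,142 \right)}} = \frac{1}{227 + 142} = \frac{1}{369}$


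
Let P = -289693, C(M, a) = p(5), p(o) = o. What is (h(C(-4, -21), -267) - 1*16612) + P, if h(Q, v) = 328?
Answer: -305977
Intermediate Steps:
C(M, a) = 5
(h(C(-4, -21), -267) - 1*16612) + P = (328 - 1*16612) - 289693 = (328 - 16612) - 289693 = -16284 - 289693 = -305977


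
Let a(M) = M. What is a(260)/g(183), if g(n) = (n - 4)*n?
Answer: 260/32757 ≈ 0.0079372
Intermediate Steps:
g(n) = n*(-4 + n) (g(n) = (-4 + n)*n = n*(-4 + n))
a(260)/g(183) = 260/((183*(-4 + 183))) = 260/((183*179)) = 260/32757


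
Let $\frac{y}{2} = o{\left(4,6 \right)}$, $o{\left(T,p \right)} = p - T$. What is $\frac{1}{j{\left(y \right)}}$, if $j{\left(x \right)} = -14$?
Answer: $- \frac{1}{14} \approx -0.071429$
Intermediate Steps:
$y = 4$ ($y = 2 \left(6 - 4\right) = 2 \cdot 2 = 4$)
$\frac{1}{j{\left(y \right)}} = \frac{1}{-14} = - \frac{1}{14}$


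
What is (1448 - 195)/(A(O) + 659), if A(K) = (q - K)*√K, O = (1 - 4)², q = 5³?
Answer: 1253/1007 ≈ 1.2443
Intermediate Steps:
q = 125
O = 9 (O = (-3)² = 9)
A(K) = √K*(125 - K) (A(K) = (125 - K)*√K = √K*(125 - K))
(1448 - 195)/(A(O) + 659) = (1448 - 195)/(√9*(125 - 1*9) + 659) = 1253/(3*(125 - 9) + 659) = 1253/(3*116 + 659) = 1253/(348 + 659) = 1253/1007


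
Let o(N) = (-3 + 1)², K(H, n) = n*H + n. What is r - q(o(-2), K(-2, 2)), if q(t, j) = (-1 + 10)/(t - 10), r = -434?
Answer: -865/2 ≈ -432.50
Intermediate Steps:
K(H, n) = n + H*n (K(H, n) = H*n + n = n + H*n)
o(N) = 4 (o(N) = (-2)² = 4)
q(t, j) = 9/(-10 + t)
r - q(o(-2), K(-2, 2)) = -434 - 9/(-10 + 4) = -434 - 9/(-6) = -434 - 9*(-1)/6 = -434 - 1*(-3/2) = -434 + 3/2 = -865/2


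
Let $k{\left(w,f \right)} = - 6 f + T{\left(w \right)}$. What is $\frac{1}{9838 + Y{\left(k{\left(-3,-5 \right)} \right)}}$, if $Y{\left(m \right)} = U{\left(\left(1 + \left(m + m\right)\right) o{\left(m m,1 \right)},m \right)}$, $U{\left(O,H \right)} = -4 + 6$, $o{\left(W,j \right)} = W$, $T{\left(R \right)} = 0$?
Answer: $\frac{1}{9840} \approx 0.00010163$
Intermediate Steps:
$k{\left(w,f \right)} = - 6 f$ ($k{\left(w,f \right)} = - 6 f + 0 = - 6 f$)
$U{\left(O,H \right)} = 2$
$Y{\left(m \right)} = 2$
$\frac{1}{9838 + Y{\left(k{\left(-3,-5 \right)} \right)}} = \frac{1}{9838 + 2} = \frac{1}{9840}$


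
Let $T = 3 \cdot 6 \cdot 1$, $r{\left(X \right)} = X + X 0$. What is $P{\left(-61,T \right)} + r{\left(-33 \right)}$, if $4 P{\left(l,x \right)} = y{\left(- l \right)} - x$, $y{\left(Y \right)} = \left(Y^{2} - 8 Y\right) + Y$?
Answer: $786$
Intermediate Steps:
$r{\left(X \right)} = X$ ($r{\left(X \right)} = X + 0 = X$)
$T = 18$ ($T = 18 \cdot 1 = 18$)
$y{\left(Y \right)} = Y^{2} - 7 Y$
$P{\left(l,x \right)} = - \frac{x}{4} - \frac{l \left(-7 - l\right)}{4}$ ($P{\left(l,x \right)} = \frac{- l \left(-7 - l\right) - x}{4} = \frac{- x - l \left(-7 - l\right)}{4} = - \frac{x}{4} - \frac{l \left(-7 - l\right)}{4}$)
$P{\left(-61,T \right)} + r{\left(-33 \right)} = \left(\left(- \frac{1}{4}\right) 18 + \frac{1}{4} \left(-61\right) \left(7 - 61\right)\right) - 33 = \left(- \frac{9}{2} + \frac{1}{4} \left(-61\right) \left(-54\right)\right) - 33 = \left(- \frac{9}{2} + \frac{1647}{2}\right) - 33 = 819 - 33 = 786$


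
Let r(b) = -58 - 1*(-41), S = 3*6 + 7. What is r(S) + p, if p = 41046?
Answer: 41029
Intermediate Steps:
S = 25 (S = 18 + 7 = 25)
r(b) = -17 (r(b) = -58 + 41 = -17)
r(S) + p = -17 + 41046 = 41029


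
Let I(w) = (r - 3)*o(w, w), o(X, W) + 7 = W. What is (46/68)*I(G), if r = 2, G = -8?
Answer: 345/34 ≈ 10.147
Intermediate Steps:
o(X, W) = -7 + W
I(w) = 7 - w (I(w) = (2 - 3)*(-7 + w) = -(-7 + w) = 7 - w)
(46/68)*I(G) = (46/68)*(7 - 1*(-8)) = (46*(1/68))*(7 + 8) = (23/34)*15 = 345/34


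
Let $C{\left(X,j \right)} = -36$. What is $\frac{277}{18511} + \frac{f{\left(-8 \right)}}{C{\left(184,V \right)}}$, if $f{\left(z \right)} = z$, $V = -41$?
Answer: $\frac{39515}{166599} \approx 0.23719$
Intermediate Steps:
$\frac{277}{18511} + \frac{f{\left(-8 \right)}}{C{\left(184,V \right)}} = \frac{277}{18511} - \frac{8}{-36} = 277 \cdot \frac{1}{18511} - - \frac{2}{9} = \frac{277}{18511} + \frac{2}{9} = \frac{39515}{166599}$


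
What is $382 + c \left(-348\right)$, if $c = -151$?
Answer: $52930$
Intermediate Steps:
$382 + c \left(-348\right) = 382 - -52548 = 382 + 52548 = 52930$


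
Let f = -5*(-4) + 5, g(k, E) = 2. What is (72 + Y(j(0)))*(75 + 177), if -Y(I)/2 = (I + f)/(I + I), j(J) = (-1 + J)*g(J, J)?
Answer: 21042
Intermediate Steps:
f = 25 (f = 20 + 5 = 25)
j(J) = -2 + 2*J (j(J) = (-1 + J)*2 = -2 + 2*J)
Y(I) = -(25 + I)/I (Y(I) = -2*(I + 25)/(I + I) = -2*(25 + I)/(2*I) = -2*(25 + I)*1/(2*I) = -(25 + I)/I)
(72 + Y(j(0)))*(75 + 177) = (72 + (-25 - (-2 + 2*0))/(-2 + 2*0))*(75 + 177) = (72 + (-25 - (-2 + 0))/(-2 + 0))*252 = (72 + (-25 - 1*(-2))/(-2))*252 = (72 - (-25 + 2)/2)*252 = (72 - ½*(-23))*252 = (72 + 23/2)*252 = (167/2)*252 = 21042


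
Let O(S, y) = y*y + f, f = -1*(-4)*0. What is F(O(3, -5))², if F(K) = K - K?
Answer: 0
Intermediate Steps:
f = 0 (f = 4*0 = 0)
O(S, y) = y² (O(S, y) = y*y + 0 = y² + 0 = y²)
F(K) = 0
F(O(3, -5))² = 0² = 0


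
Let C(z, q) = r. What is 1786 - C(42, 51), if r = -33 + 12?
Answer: 1807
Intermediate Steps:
r = -21
C(z, q) = -21
1786 - C(42, 51) = 1786 - 1*(-21) = 1786 + 21 = 1807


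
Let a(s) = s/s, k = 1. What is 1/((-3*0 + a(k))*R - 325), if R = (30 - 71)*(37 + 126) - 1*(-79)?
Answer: -1/6929 ≈ -0.00014432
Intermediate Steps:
a(s) = 1
R = -6604 (R = -41*163 + 79 = -6683 + 79 = -6604)
1/((-3*0 + a(k))*R - 325) = 1/((-3*0 + 1)*(-6604) - 325) = 1/((0 + 1)*(-6604) - 325) = 1/(1*(-6604) - 325) = 1/(-6604 - 325) = 1/(-6929) = -1/6929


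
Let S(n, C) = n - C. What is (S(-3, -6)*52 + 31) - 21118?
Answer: -20931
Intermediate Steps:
(S(-3, -6)*52 + 31) - 21118 = ((-3 - 1*(-6))*52 + 31) - 21118 = ((-3 + 6)*52 + 31) - 21118 = (3*52 + 31) - 21118 = (156 + 31) - 21118 = 187 - 21118 = -20931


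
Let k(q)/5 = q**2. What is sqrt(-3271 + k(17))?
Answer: I*sqrt(1826) ≈ 42.732*I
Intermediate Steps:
k(q) = 5*q**2
sqrt(-3271 + k(17)) = sqrt(-3271 + 5*17**2) = sqrt(-3271 + 5*289) = sqrt(-3271 + 1445) = sqrt(-1826) = I*sqrt(1826)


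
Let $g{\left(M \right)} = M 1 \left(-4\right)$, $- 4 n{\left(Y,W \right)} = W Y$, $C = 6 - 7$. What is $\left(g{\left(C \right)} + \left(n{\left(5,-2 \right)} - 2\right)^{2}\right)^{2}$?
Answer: $\frac{289}{16} \approx 18.063$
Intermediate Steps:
$C = -1$ ($C = 6 - 7 = -1$)
$n{\left(Y,W \right)} = - \frac{W Y}{4}$
$g{\left(M \right)} = - 4 M$ ($g{\left(M \right)} = M \left(-4\right) = - 4 M$)
$\left(g{\left(C \right)} + \left(n{\left(5,-2 \right)} - 2\right)^{2}\right)^{2} = \left(\left(-4\right) \left(-1\right) + \left(\left(- \frac{1}{4}\right) \left(-2\right) 5 - 2\right)^{2}\right)^{2} = \left(4 + \left(\frac{5}{2} - 2\right)^{2}\right)^{2} = \left(4 + \left(\frac{1}{2}\right)^{2}\right)^{2} = \left(4 + \frac{1}{4}\right)^{2} = \left(\frac{17}{4}\right)^{2} = \frac{289}{16}$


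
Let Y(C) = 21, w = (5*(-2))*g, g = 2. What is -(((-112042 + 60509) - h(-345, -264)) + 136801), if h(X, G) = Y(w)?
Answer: -85247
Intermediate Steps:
w = -20 (w = (5*(-2))*2 = -10*2 = -20)
h(X, G) = 21
-(((-112042 + 60509) - h(-345, -264)) + 136801) = -(((-112042 + 60509) - 1*21) + 136801) = -((-51533 - 21) + 136801) = -(-51554 + 136801) = -1*85247 = -85247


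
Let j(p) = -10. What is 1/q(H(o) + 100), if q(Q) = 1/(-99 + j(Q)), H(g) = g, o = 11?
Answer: -109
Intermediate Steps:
q(Q) = -1/109 (q(Q) = 1/(-99 - 10) = 1/(-109) = -1/109)
1/q(H(o) + 100) = 1/(-1/109) = -109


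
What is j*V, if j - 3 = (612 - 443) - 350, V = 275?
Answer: -48950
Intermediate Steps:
j = -178 (j = 3 + ((612 - 443) - 350) = 3 + (169 - 350) = 3 - 181 = -178)
j*V = -178*275 = -48950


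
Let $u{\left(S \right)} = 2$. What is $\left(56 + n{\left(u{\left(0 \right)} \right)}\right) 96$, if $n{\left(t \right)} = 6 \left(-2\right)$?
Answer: $4224$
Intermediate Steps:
$n{\left(t \right)} = -12$
$\left(56 + n{\left(u{\left(0 \right)} \right)}\right) 96 = \left(56 - 12\right) 96 = 44 \cdot 96 = 4224$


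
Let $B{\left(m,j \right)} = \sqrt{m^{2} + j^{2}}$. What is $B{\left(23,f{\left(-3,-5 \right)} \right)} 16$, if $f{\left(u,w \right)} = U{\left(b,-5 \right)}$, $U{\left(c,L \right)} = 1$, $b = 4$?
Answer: $16 \sqrt{530} \approx 368.35$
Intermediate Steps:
$f{\left(u,w \right)} = 1$
$B{\left(m,j \right)} = \sqrt{j^{2} + m^{2}}$
$B{\left(23,f{\left(-3,-5 \right)} \right)} 16 = \sqrt{1^{2} + 23^{2}} \cdot 16 = \sqrt{1 + 529} \cdot 16 = \sqrt{530} \cdot 16 = 16 \sqrt{530}$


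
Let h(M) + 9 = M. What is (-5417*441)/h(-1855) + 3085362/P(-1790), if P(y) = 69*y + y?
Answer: 10484917119/8341400 ≈ 1257.0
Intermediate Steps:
h(M) = -9 + M
P(y) = 70*y
(-5417*441)/h(-1855) + 3085362/P(-1790) = (-5417*441)/(-9 - 1855) + 3085362/((70*(-1790))) = -2388897/(-1864) + 3085362/(-125300) = -2388897*(-1/1864) + 3085362*(-1/125300) = 2388897/1864 - 220383/8950 = 10484917119/8341400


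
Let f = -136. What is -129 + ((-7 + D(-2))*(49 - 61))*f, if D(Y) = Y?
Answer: -14817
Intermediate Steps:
-129 + ((-7 + D(-2))*(49 - 61))*f = -129 + ((-7 - 2)*(49 - 61))*(-136) = -129 - 9*(-12)*(-136) = -129 + 108*(-136) = -129 - 14688 = -14817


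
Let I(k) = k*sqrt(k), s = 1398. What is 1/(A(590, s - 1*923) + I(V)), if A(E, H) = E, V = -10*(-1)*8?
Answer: -59/16390 + 16*sqrt(5)/8195 ≈ 0.00076597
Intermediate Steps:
V = 80 (V = 10*8 = 80)
I(k) = k**(3/2)
1/(A(590, s - 1*923) + I(V)) = 1/(590 + 80**(3/2)) = 1/(590 + 320*sqrt(5))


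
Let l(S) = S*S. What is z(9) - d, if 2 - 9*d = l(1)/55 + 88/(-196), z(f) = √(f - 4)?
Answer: -6551/24255 + √5 ≈ 1.9660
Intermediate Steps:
l(S) = S²
z(f) = √(-4 + f)
d = 6551/24255 (d = 2/9 - (1²/55 + 88/(-196))/9 = 2/9 - (1*(1/55) + 88*(-1/196))/9 = 2/9 - (1/55 - 22/49)/9 = 2/9 - ⅑*(-1161/2695) = 2/9 + 129/2695 = 6551/24255 ≈ 0.27009)
z(9) - d = √(-4 + 9) - 1*6551/24255 = √5 - 6551/24255 = -6551/24255 + √5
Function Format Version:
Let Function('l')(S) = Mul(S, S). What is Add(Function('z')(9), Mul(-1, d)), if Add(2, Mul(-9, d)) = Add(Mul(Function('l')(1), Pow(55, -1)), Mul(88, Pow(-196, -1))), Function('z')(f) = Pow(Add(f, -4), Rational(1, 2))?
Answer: Add(Rational(-6551, 24255), Pow(5, Rational(1, 2))) ≈ 1.9660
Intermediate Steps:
Function('l')(S) = Pow(S, 2)
Function('z')(f) = Pow(Add(-4, f), Rational(1, 2))
d = Rational(6551, 24255) (d = Add(Rational(2, 9), Mul(Rational(-1, 9), Add(Mul(Pow(1, 2), Pow(55, -1)), Mul(88, Pow(-196, -1))))) = Add(Rational(2, 9), Mul(Rational(-1, 9), Add(Mul(1, Rational(1, 55)), Mul(88, Rational(-1, 196))))) = Add(Rational(2, 9), Mul(Rational(-1, 9), Add(Rational(1, 55), Rational(-22, 49)))) = Add(Rational(2, 9), Mul(Rational(-1, 9), Rational(-1161, 2695))) = Add(Rational(2, 9), Rational(129, 2695)) = Rational(6551, 24255) ≈ 0.27009)
Add(Function('z')(9), Mul(-1, d)) = Add(Pow(Add(-4, 9), Rational(1, 2)), Mul(-1, Rational(6551, 24255))) = Add(Pow(5, Rational(1, 2)), Rational(-6551, 24255)) = Add(Rational(-6551, 24255), Pow(5, Rational(1, 2)))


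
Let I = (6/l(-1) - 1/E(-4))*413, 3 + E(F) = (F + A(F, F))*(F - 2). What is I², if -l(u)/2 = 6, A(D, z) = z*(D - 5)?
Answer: 6353524681/152100 ≈ 41772.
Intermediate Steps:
A(D, z) = z*(-5 + D)
l(u) = -12 (l(u) = -2*6 = -12)
E(F) = -3 + (-2 + F)*(F + F*(-5 + F)) (E(F) = -3 + (F + F*(-5 + F))*(F - 2) = -3 + (F + F*(-5 + F))*(-2 + F) = -3 + (-2 + F)*(F + F*(-5 + F)))
I = -79709/390 (I = (6/(-12) - 1/(-3 + (-4)³ - 6*(-4)² + 8*(-4)))*413 = (6*(-1/12) - 1/(-3 - 64 - 6*16 - 32))*413 = (-½ - 1/(-3 - 64 - 96 - 32))*413 = (-½ - 1/(-195))*413 = (-½ - 1*(-1/195))*413 = (-½ + 1/195)*413 = -193/390*413 = -79709/390 ≈ -204.38)
I² = (-79709/390)² = 6353524681/152100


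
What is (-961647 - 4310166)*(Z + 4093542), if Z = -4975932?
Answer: 4651795073070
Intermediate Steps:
(-961647 - 4310166)*(Z + 4093542) = (-961647 - 4310166)*(-4975932 + 4093542) = -5271813*(-882390) = 4651795073070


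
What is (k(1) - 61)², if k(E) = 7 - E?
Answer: 3025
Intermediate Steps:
(k(1) - 61)² = ((7 - 1*1) - 61)² = ((7 - 1) - 61)² = (6 - 61)² = (-55)² = 3025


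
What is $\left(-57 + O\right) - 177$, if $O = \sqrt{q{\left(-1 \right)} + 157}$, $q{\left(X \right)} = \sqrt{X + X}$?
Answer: $-234 + \sqrt{157 + i \sqrt{2}} \approx -221.47 + 0.056433 i$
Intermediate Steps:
$q{\left(X \right)} = \sqrt{2} \sqrt{X}$ ($q{\left(X \right)} = \sqrt{2 X} = \sqrt{2} \sqrt{X}$)
$O = \sqrt{157 + i \sqrt{2}}$ ($O = \sqrt{\sqrt{2} \sqrt{-1} + 157} = \sqrt{\sqrt{2} i + 157} = \sqrt{i \sqrt{2} + 157} = \sqrt{157 + i \sqrt{2}} \approx 12.53 + 0.05643 i$)
$\left(-57 + O\right) - 177 = \left(-57 + \sqrt{157 + i \sqrt{2}}\right) - 177 = -234 + \sqrt{157 + i \sqrt{2}}$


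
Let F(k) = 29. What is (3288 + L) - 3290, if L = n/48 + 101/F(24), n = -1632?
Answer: -943/29 ≈ -32.517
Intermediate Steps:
L = -885/29 (L = -1632/48 + 101/29 = -1632*1/48 + 101*(1/29) = -34 + 101/29 = -885/29 ≈ -30.517)
(3288 + L) - 3290 = (3288 - 885/29) - 3290 = 94467/29 - 3290 = -943/29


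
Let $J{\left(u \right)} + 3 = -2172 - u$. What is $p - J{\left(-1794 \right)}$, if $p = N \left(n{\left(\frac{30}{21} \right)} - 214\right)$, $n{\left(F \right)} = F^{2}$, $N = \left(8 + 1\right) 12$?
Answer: $- \frac{1103019}{49} \approx -22511.0$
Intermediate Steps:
$N = 108$ ($N = 9 \cdot 12 = 108$)
$J{\left(u \right)} = -2175 - u$ ($J{\left(u \right)} = -3 - \left(2172 + u\right) = -2175 - u$)
$p = - \frac{1121688}{49}$ ($p = 108 \left(\left(\frac{30}{21}\right)^{2} - 214\right) = 108 \left(\left(30 \cdot \frac{1}{21}\right)^{2} - 214\right) = 108 \left(\left(\frac{10}{7}\right)^{2} - 214\right) = 108 \left(\frac{100}{49} - 214\right) = 108 \left(- \frac{10386}{49}\right) = - \frac{1121688}{49} \approx -22892.0$)
$p - J{\left(-1794 \right)} = - \frac{1121688}{49} - \left(-2175 - -1794\right) = - \frac{1121688}{49} - \left(-2175 + 1794\right) = - \frac{1121688}{49} - -381 = - \frac{1121688}{49} + 381 = - \frac{1103019}{49}$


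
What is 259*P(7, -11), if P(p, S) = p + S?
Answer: -1036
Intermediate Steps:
P(p, S) = S + p
259*P(7, -11) = 259*(-11 + 7) = 259*(-4) = -1036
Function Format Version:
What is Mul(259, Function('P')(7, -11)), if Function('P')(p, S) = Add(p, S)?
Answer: -1036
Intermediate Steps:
Function('P')(p, S) = Add(S, p)
Mul(259, Function('P')(7, -11)) = Mul(259, Add(-11, 7)) = Mul(259, -4) = -1036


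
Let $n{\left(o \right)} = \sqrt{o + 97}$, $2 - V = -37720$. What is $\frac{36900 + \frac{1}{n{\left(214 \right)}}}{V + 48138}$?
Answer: $\frac{205}{477} + \frac{\sqrt{311}}{26702460} \approx 0.42977$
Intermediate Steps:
$V = 37722$ ($V = 2 - -37720 = 2 + 37720 = 37722$)
$n{\left(o \right)} = \sqrt{97 + o}$
$\frac{36900 + \frac{1}{n{\left(214 \right)}}}{V + 48138} = \frac{36900 + \frac{1}{\sqrt{97 + 214}}}{37722 + 48138} = \frac{36900 + \frac{1}{\sqrt{311}}}{85860} = \left(36900 + \frac{\sqrt{311}}{311}\right) \frac{1}{85860} = \frac{205}{477} + \frac{\sqrt{311}}{26702460}$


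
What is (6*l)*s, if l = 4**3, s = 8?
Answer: 3072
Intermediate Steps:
l = 64
(6*l)*s = (6*64)*8 = 384*8 = 3072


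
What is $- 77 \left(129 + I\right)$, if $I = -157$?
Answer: $2156$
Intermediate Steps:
$- 77 \left(129 + I\right) = - 77 \left(129 - 157\right) = \left(-77\right) \left(-28\right) = 2156$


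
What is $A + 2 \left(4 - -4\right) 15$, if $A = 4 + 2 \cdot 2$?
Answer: $248$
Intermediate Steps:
$A = 8$ ($A = 4 + 4 = 8$)
$A + 2 \left(4 - -4\right) 15 = 8 + 2 \left(4 - -4\right) 15 = 8 + 2 \left(4 + 4\right) 15 = 8 + 2 \cdot 8 \cdot 15 = 8 + 16 \cdot 15 = 8 + 240 = 248$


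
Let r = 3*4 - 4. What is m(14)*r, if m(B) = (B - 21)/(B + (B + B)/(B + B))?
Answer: -56/15 ≈ -3.7333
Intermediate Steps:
m(B) = (-21 + B)/(1 + B) (m(B) = (-21 + B)/(B + (2*B)/((2*B))) = (-21 + B)/(B + (2*B)*(1/(2*B))) = (-21 + B)/(B + 1) = (-21 + B)/(1 + B))
r = 8 (r = 12 - 4 = 8)
m(14)*r = ((-21 + 14)/(1 + 14))*8 = (-7/15)*8 = ((1/15)*(-7))*8 = -7/15*8 = -56/15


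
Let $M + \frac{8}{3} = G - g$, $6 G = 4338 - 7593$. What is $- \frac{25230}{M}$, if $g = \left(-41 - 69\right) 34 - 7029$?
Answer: $- \frac{151380}{61343} \approx -2.4678$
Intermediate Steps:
$G = - \frac{1085}{2}$ ($G = \frac{4338 - 7593}{6} = \frac{1}{6} \left(-3255\right) = - \frac{1085}{2} \approx -542.5$)
$g = -10769$ ($g = \left(-110\right) 34 - 7029 = -3740 - 7029 = -10769$)
$M = \frac{61343}{6}$ ($M = - \frac{8}{3} - - \frac{20453}{2} = - \frac{8}{3} + \left(- \frac{1085}{2} + 10769\right) = - \frac{8}{3} + \frac{20453}{2} = \frac{61343}{6} \approx 10224.0$)
$- \frac{25230}{M} = - \frac{25230}{\frac{61343}{6}} = \left(-25230\right) \frac{6}{61343} = - \frac{151380}{61343}$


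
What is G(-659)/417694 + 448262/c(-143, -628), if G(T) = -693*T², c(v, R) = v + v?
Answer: -136654986733/59730242 ≈ -2287.9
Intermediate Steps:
c(v, R) = 2*v
G(-659)/417694 + 448262/c(-143, -628) = -693*(-659)²/417694 + 448262/((2*(-143))) = -693*434281*(1/417694) + 448262/(-286) = -300956733*1/417694 + 448262*(-1/286) = -300956733/417694 - 224131/143 = -136654986733/59730242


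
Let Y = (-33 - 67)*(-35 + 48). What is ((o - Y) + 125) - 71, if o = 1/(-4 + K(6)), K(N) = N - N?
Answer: 5415/4 ≈ 1353.8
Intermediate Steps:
K(N) = 0
Y = -1300 (Y = -100*13 = -1300)
o = -¼ (o = 1/(-4 + 0) = 1/(-4) = -¼ ≈ -0.25000)
((o - Y) + 125) - 71 = ((-¼ - 1*(-1300)) + 125) - 71 = ((-¼ + 1300) + 125) - 71 = (5199/4 + 125) - 71 = 5699/4 - 71 = 5415/4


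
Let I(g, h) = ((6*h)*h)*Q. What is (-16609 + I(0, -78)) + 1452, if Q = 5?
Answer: 167363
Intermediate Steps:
I(g, h) = 30*h**2 (I(g, h) = ((6*h)*h)*5 = (6*h**2)*5 = 30*h**2)
(-16609 + I(0, -78)) + 1452 = (-16609 + 30*(-78)**2) + 1452 = (-16609 + 30*6084) + 1452 = (-16609 + 182520) + 1452 = 165911 + 1452 = 167363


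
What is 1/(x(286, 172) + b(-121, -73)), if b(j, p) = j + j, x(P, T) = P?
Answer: 1/44 ≈ 0.022727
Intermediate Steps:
b(j, p) = 2*j
1/(x(286, 172) + b(-121, -73)) = 1/(286 + 2*(-121)) = 1/(286 - 242) = 1/44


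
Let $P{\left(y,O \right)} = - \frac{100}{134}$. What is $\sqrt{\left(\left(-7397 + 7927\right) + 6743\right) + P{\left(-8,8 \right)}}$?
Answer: $\frac{\sqrt{32645147}}{67} \approx 85.277$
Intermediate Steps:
$P{\left(y,O \right)} = - \frac{50}{67}$ ($P{\left(y,O \right)} = \left(-100\right) \frac{1}{134} = - \frac{50}{67}$)
$\sqrt{\left(\left(-7397 + 7927\right) + 6743\right) + P{\left(-8,8 \right)}} = \sqrt{\left(\left(-7397 + 7927\right) + 6743\right) - \frac{50}{67}} = \sqrt{\left(530 + 6743\right) - \frac{50}{67}} = \sqrt{7273 - \frac{50}{67}} = \sqrt{\frac{487241}{67}} = \frac{\sqrt{32645147}}{67}$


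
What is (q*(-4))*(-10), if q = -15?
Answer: -600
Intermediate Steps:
(q*(-4))*(-10) = -15*(-4)*(-10) = 60*(-10) = -600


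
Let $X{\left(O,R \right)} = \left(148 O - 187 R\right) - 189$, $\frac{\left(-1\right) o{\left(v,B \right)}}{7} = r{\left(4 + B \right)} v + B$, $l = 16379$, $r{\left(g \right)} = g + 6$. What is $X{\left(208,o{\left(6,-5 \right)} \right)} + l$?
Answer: $79699$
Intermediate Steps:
$r{\left(g \right)} = 6 + g$
$o{\left(v,B \right)} = - 7 B - 7 v \left(10 + B\right)$ ($o{\left(v,B \right)} = - 7 \left(\left(6 + \left(4 + B\right)\right) v + B\right) = - 7 \left(\left(10 + B\right) v + B\right) = - 7 \left(v \left(10 + B\right) + B\right) = - 7 \left(B + v \left(10 + B\right)\right) = - 7 B - 7 v \left(10 + B\right)$)
$X{\left(O,R \right)} = -189 - 187 R + 148 O$ ($X{\left(O,R \right)} = \left(- 187 R + 148 O\right) - 189 = -189 - 187 R + 148 O$)
$X{\left(208,o{\left(6,-5 \right)} \right)} + l = \left(-189 - 187 \left(\left(-7\right) \left(-5\right) - 42 \left(10 - 5\right)\right) + 148 \cdot 208\right) + 16379 = \left(-189 - 187 \left(35 - 42 \cdot 5\right) + 30784\right) + 16379 = \left(-189 - 187 \left(35 - 210\right) + 30784\right) + 16379 = \left(-189 - -32725 + 30784\right) + 16379 = \left(-189 + 32725 + 30784\right) + 16379 = 63320 + 16379 = 79699$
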